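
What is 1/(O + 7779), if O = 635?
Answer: 1/8414 ≈ 0.00011885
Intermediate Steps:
1/(O + 7779) = 1/(635 + 7779) = 1/8414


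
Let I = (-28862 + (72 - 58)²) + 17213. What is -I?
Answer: 11453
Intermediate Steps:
I = -11453 (I = (-28862 + 14²) + 17213 = (-28862 + 196) + 17213 = -28666 + 17213 = -11453)
-I = -1*(-11453) = 11453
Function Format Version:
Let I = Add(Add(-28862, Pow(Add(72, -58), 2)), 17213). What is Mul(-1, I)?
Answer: 11453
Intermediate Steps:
I = -11453 (I = Add(Add(-28862, Pow(14, 2)), 17213) = Add(Add(-28862, 196), 17213) = Add(-28666, 17213) = -11453)
Mul(-1, I) = Mul(-1, -11453) = 11453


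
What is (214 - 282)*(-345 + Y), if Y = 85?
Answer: 17680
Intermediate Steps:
(214 - 282)*(-345 + Y) = (214 - 282)*(-345 + 85) = -68*(-260) = 17680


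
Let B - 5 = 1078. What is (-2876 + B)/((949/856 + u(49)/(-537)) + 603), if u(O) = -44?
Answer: -824191896/277729493 ≈ -2.9676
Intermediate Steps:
B = 1083 (B = 5 + 1078 = 1083)
(-2876 + B)/((949/856 + u(49)/(-537)) + 603) = (-2876 + 1083)/((949/856 - 44/(-537)) + 603) = -1793/((949*(1/856) - 44*(-1/537)) + 603) = -1793/((949/856 + 44/537) + 603) = -1793/(547277/459672 + 603) = -1793/277729493/459672 = -1793*459672/277729493 = -824191896/277729493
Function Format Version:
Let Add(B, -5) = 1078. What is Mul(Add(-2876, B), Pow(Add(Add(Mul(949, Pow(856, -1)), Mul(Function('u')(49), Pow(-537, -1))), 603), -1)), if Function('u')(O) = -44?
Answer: Rational(-824191896, 277729493) ≈ -2.9676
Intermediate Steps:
B = 1083 (B = Add(5, 1078) = 1083)
Mul(Add(-2876, B), Pow(Add(Add(Mul(949, Pow(856, -1)), Mul(Function('u')(49), Pow(-537, -1))), 603), -1)) = Mul(Add(-2876, 1083), Pow(Add(Add(Mul(949, Pow(856, -1)), Mul(-44, Pow(-537, -1))), 603), -1)) = Mul(-1793, Pow(Add(Add(Mul(949, Rational(1, 856)), Mul(-44, Rational(-1, 537))), 603), -1)) = Mul(-1793, Pow(Add(Add(Rational(949, 856), Rational(44, 537)), 603), -1)) = Mul(-1793, Pow(Add(Rational(547277, 459672), 603), -1)) = Mul(-1793, Pow(Rational(277729493, 459672), -1)) = Mul(-1793, Rational(459672, 277729493)) = Rational(-824191896, 277729493)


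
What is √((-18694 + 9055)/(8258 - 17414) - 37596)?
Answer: I*√1786662273/218 ≈ 193.89*I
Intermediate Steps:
√((-18694 + 9055)/(8258 - 17414) - 37596) = √(-9639/(-9156) - 37596) = √(-9639*(-1/9156) - 37596) = √(459/436 - 37596) = √(-16391397/436) = I*√1786662273/218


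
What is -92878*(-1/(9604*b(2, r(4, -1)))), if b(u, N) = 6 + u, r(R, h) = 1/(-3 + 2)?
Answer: 46439/38416 ≈ 1.2088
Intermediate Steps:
r(R, h) = -1 (r(R, h) = 1/(-1) = -1)
-92878*(-1/(9604*b(2, r(4, -1)))) = -92878*(-1/(9604*(6 + 2))) = -92878/(8*(-9604)) = -92878/(-76832) = -92878*(-1/76832) = 46439/38416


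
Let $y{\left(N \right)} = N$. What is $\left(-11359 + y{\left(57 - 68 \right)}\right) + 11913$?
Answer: $543$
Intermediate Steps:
$\left(-11359 + y{\left(57 - 68 \right)}\right) + 11913 = \left(-11359 + \left(57 - 68\right)\right) + 11913 = \left(-11359 - 11\right) + 11913 = -11370 + 11913 = 543$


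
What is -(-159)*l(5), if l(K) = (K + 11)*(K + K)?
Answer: 25440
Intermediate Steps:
l(K) = 2*K*(11 + K) (l(K) = (11 + K)*(2*K) = 2*K*(11 + K))
-(-159)*l(5) = -(-159)*2*5*(11 + 5) = -(-159)*2*5*16 = -(-159)*160 = -159*(-160) = 25440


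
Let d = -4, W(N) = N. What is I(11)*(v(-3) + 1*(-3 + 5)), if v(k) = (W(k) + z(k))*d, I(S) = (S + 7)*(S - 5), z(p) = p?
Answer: 2808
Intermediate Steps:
I(S) = (-5 + S)*(7 + S) (I(S) = (7 + S)*(-5 + S) = (-5 + S)*(7 + S))
v(k) = -8*k (v(k) = (k + k)*(-4) = (2*k)*(-4) = -8*k)
I(11)*(v(-3) + 1*(-3 + 5)) = (-35 + 11**2 + 2*11)*(-8*(-3) + 1*(-3 + 5)) = (-35 + 121 + 22)*(24 + 1*2) = 108*(24 + 2) = 108*26 = 2808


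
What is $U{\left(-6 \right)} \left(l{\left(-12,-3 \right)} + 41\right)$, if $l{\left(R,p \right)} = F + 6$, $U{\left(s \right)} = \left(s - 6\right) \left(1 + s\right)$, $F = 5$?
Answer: $3120$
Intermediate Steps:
$U{\left(s \right)} = \left(1 + s\right) \left(-6 + s\right)$ ($U{\left(s \right)} = \left(-6 + s\right) \left(1 + s\right) = \left(1 + s\right) \left(-6 + s\right)$)
$l{\left(R,p \right)} = 11$ ($l{\left(R,p \right)} = 5 + 6 = 11$)
$U{\left(-6 \right)} \left(l{\left(-12,-3 \right)} + 41\right) = \left(-6 + \left(-6\right)^{2} - -30\right) \left(11 + 41\right) = \left(-6 + 36 + 30\right) 52 = 60 \cdot 52 = 3120$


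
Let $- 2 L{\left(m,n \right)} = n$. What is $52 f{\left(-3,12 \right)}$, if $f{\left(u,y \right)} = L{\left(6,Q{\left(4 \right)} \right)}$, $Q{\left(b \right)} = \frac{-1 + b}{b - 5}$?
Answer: $78$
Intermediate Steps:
$Q{\left(b \right)} = \frac{-1 + b}{-5 + b}$
$L{\left(m,n \right)} = - \frac{n}{2}$
$f{\left(u,y \right)} = \frac{3}{2}$ ($f{\left(u,y \right)} = - \frac{\frac{1}{-5 + 4} \left(-1 + 4\right)}{2} = - \frac{\frac{1}{-1} \cdot 3}{2} = - \frac{\left(-1\right) 3}{2} = \left(- \frac{1}{2}\right) \left(-3\right) = \frac{3}{2}$)
$52 f{\left(-3,12 \right)} = 52 \cdot \frac{3}{2} = 78$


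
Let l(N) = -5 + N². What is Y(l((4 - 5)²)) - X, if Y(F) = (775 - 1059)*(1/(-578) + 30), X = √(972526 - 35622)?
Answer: -2462138/289 - 166*√34 ≈ -9487.5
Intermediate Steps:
X = 166*√34 (X = √936904 = 166*√34 ≈ 967.94)
Y(F) = -2462138/289 (Y(F) = -284*(-1/578 + 30) = -284*17339/578 = -2462138/289)
Y(l((4 - 5)²)) - X = -2462138/289 - 166*√34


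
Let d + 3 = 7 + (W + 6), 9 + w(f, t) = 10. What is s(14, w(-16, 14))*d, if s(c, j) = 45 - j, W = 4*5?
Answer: 1320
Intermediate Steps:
w(f, t) = 1 (w(f, t) = -9 + 10 = 1)
W = 20
d = 30 (d = -3 + (7 + (20 + 6)) = -3 + (7 + 26) = -3 + 33 = 30)
s(14, w(-16, 14))*d = (45 - 1*1)*30 = (45 - 1)*30 = 44*30 = 1320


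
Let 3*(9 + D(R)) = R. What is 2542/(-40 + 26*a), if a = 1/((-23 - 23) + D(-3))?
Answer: -71176/1133 ≈ -62.821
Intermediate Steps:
D(R) = -9 + R/3
a = -1/56 (a = 1/((-23 - 23) + (-9 + (⅓)*(-3))) = 1/(-46 + (-9 - 1)) = 1/(-46 - 10) = 1/(-56) = -1/56 ≈ -0.017857)
2542/(-40 + 26*a) = 2542/(-40 + 26*(-1/56)) = 2542/(-40 - 13/28) = 2542/(-1133/28) = 2542*(-28/1133) = -71176/1133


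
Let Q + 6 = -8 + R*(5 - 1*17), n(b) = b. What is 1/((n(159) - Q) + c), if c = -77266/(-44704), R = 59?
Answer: 22352/19730745 ≈ 0.0011329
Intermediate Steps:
c = 38633/22352 (c = -77266*(-1/44704) = 38633/22352 ≈ 1.7284)
Q = -722 (Q = -6 + (-8 + 59*(5 - 1*17)) = -6 + (-8 + 59*(5 - 17)) = -6 + (-8 + 59*(-12)) = -6 + (-8 - 708) = -6 - 716 = -722)
1/((n(159) - Q) + c) = 1/((159 - 1*(-722)) + 38633/22352) = 1/((159 + 722) + 38633/22352) = 1/(881 + 38633/22352) = 1/(19730745/22352) = 22352/19730745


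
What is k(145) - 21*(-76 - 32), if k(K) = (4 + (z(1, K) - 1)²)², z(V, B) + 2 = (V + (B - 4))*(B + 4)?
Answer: 200286707112975109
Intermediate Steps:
z(V, B) = -2 + (4 + B)*(-4 + B + V) (z(V, B) = -2 + (V + (B - 4))*(B + 4) = -2 + (V + (-4 + B))*(4 + B) = -2 + (-4 + B + V)*(4 + B) = -2 + (4 + B)*(-4 + B + V))
k(K) = (4 + (-15 + K + K²)²)² (k(K) = (4 + ((-18 + K² + 4*1 + K*1) - 1)²)² = (4 + ((-18 + K² + 4 + K) - 1)²)² = (4 + ((-14 + K + K²) - 1)²)² = (4 + (-15 + K + K²)²)²)
k(145) - 21*(-76 - 32) = (4 + (-15 + 145 + 145²)²)² - 21*(-76 - 32) = (4 + (-15 + 145 + 21025)²)² - 21*(-108) = (4 + 21155²)² + 2268 = (4 + 447534025)² + 2268 = 447534029² + 2268 = 200286707112972841 + 2268 = 200286707112975109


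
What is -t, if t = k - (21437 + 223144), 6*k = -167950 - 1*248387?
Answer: 627941/2 ≈ 3.1397e+5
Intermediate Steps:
k = -138779/2 (k = (-167950 - 1*248387)/6 = (-167950 - 248387)/6 = (⅙)*(-416337) = -138779/2 ≈ -69390.)
t = -627941/2 (t = -138779/2 - (21437 + 223144) = -138779/2 - 1*244581 = -138779/2 - 244581 = -627941/2 ≈ -3.1397e+5)
-t = -1*(-627941/2) = 627941/2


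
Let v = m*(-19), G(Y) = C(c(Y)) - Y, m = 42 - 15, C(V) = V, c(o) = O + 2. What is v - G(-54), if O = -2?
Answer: -567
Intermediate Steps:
c(o) = 0 (c(o) = -2 + 2 = 0)
m = 27
G(Y) = -Y (G(Y) = 0 - Y = -Y)
v = -513 (v = 27*(-19) = -513)
v - G(-54) = -513 - (-1)*(-54) = -513 - 1*54 = -513 - 54 = -567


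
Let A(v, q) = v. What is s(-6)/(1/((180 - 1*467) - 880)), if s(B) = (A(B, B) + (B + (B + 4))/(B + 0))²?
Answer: -76244/3 ≈ -25415.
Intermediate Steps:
s(B) = (B + (4 + 2*B)/B)² (s(B) = (B + (B + (B + 4))/(B + 0))² = (B + (B + (4 + B))/B)² = (B + (4 + 2*B)/B)²)
s(-6)/(1/((180 - 1*467) - 880)) = ((4 + (-6)² + 2*(-6))²/(-6)²)/(1/((180 - 1*467) - 880)) = ((4 + 36 - 12)²/36)/(1/((180 - 467) - 880)) = ((1/36)*28²)/(1/(-287 - 880)) = ((1/36)*784)/(1/(-1167)) = 196/(9*(-1/1167)) = (196/9)*(-1167) = -76244/3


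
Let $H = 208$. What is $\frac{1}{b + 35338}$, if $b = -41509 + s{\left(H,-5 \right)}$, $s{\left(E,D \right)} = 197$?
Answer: $- \frac{1}{5974} \approx -0.00016739$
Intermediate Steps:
$b = -41312$ ($b = -41509 + 197 = -41312$)
$\frac{1}{b + 35338} = \frac{1}{-41312 + 35338} = \frac{1}{-5974} = - \frac{1}{5974}$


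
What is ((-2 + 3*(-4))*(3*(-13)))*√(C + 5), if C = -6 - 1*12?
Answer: 546*I*√13 ≈ 1968.6*I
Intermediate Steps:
C = -18 (C = -6 - 12 = -18)
((-2 + 3*(-4))*(3*(-13)))*√(C + 5) = ((-2 + 3*(-4))*(3*(-13)))*√(-18 + 5) = ((-2 - 12)*(-39))*√(-13) = (-14*(-39))*(I*√13) = 546*(I*√13) = 546*I*√13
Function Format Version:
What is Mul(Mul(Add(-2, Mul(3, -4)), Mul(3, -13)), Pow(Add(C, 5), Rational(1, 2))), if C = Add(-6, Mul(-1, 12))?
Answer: Mul(546, I, Pow(13, Rational(1, 2))) ≈ Mul(1968.6, I)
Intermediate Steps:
C = -18 (C = Add(-6, -12) = -18)
Mul(Mul(Add(-2, Mul(3, -4)), Mul(3, -13)), Pow(Add(C, 5), Rational(1, 2))) = Mul(Mul(Add(-2, Mul(3, -4)), Mul(3, -13)), Pow(Add(-18, 5), Rational(1, 2))) = Mul(Mul(Add(-2, -12), -39), Pow(-13, Rational(1, 2))) = Mul(Mul(-14, -39), Mul(I, Pow(13, Rational(1, 2)))) = Mul(546, Mul(I, Pow(13, Rational(1, 2)))) = Mul(546, I, Pow(13, Rational(1, 2)))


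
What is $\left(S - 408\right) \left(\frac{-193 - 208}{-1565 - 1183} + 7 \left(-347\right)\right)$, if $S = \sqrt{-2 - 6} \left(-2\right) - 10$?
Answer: $\frac{1394968619}{1374} + \frac{6674491 i \sqrt{2}}{687} \approx 1.0153 \cdot 10^{6} + 13740.0 i$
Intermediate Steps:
$S = -10 - 4 i \sqrt{2}$ ($S = \sqrt{-8} \left(-2\right) - 10 = 2 i \sqrt{2} \left(-2\right) - 10 = - 4 i \sqrt{2} - 10 = -10 - 4 i \sqrt{2} \approx -10.0 - 5.6569 i$)
$\left(S - 408\right) \left(\frac{-193 - 208}{-1565 - 1183} + 7 \left(-347\right)\right) = \left(\left(-10 - 4 i \sqrt{2}\right) - 408\right) \left(\frac{-193 - 208}{-1565 - 1183} + 7 \left(-347\right)\right) = \left(-418 - 4 i \sqrt{2}\right) \left(- \frac{401}{-2748} - 2429\right) = \left(-418 - 4 i \sqrt{2}\right) \left(\left(-401\right) \left(- \frac{1}{2748}\right) - 2429\right) = \left(-418 - 4 i \sqrt{2}\right) \left(\frac{401}{2748} - 2429\right) = \left(-418 - 4 i \sqrt{2}\right) \left(- \frac{6674491}{2748}\right) = \frac{1394968619}{1374} + \frac{6674491 i \sqrt{2}}{687}$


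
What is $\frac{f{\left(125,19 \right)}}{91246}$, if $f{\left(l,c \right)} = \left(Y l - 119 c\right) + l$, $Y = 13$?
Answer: $- \frac{511}{91246} \approx -0.0056002$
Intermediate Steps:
$f{\left(l,c \right)} = - 119 c + 14 l$ ($f{\left(l,c \right)} = \left(13 l - 119 c\right) + l = \left(- 119 c + 13 l\right) + l = - 119 c + 14 l$)
$\frac{f{\left(125,19 \right)}}{91246} = \frac{\left(-119\right) 19 + 14 \cdot 125}{91246} = \left(-2261 + 1750\right) \frac{1}{91246} = \left(-511\right) \frac{1}{91246} = - \frac{511}{91246}$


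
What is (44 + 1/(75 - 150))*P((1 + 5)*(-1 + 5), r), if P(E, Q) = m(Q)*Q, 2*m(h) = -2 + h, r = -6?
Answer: 26392/25 ≈ 1055.7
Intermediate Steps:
m(h) = -1 + h/2 (m(h) = (-2 + h)/2 = -1 + h/2)
P(E, Q) = Q*(-1 + Q/2) (P(E, Q) = (-1 + Q/2)*Q = Q*(-1 + Q/2))
(44 + 1/(75 - 150))*P((1 + 5)*(-1 + 5), r) = (44 + 1/(75 - 150))*((½)*(-6)*(-2 - 6)) = (44 + 1/(-75))*((½)*(-6)*(-8)) = (44 - 1/75)*24 = (3299/75)*24 = 26392/25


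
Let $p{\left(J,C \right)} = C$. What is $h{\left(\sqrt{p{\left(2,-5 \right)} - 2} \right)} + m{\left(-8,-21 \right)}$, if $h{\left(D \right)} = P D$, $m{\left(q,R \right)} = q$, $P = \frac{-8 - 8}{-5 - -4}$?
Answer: $-8 + 16 i \sqrt{7} \approx -8.0 + 42.332 i$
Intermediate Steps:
$P = 16$ ($P = - \frac{16}{-5 + \left(9 - 5\right)} = - \frac{16}{-5 + 4} = - \frac{16}{-1} = \left(-16\right) \left(-1\right) = 16$)
$h{\left(D \right)} = 16 D$
$h{\left(\sqrt{p{\left(2,-5 \right)} - 2} \right)} + m{\left(-8,-21 \right)} = 16 \sqrt{-5 - 2} - 8 = 16 \sqrt{-7} - 8 = 16 i \sqrt{7} - 8 = -8 + 16 i \sqrt{7}$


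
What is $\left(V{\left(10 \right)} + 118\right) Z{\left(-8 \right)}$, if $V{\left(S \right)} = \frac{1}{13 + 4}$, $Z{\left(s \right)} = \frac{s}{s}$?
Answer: $\frac{2007}{17} \approx 118.06$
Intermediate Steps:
$Z{\left(s \right)} = 1$
$V{\left(S \right)} = \frac{1}{17}$
$\left(V{\left(10 \right)} + 118\right) Z{\left(-8 \right)} = \left(\frac{1}{17} + 118\right) 1 = \frac{2007}{17} \cdot 1 = \frac{2007}{17}$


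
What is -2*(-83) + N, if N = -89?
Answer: 77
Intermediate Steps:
-2*(-83) + N = -2*(-83) - 89 = 166 - 89 = 77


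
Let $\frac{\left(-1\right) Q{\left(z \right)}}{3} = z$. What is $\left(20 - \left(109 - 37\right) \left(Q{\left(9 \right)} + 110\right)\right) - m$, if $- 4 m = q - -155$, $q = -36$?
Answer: $- \frac{23705}{4} \approx -5926.3$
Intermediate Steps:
$m = - \frac{119}{4}$ ($m = - \frac{-36 - -155}{4} = - \frac{-36 + 155}{4} = \left(- \frac{1}{4}\right) 119 = - \frac{119}{4} \approx -29.75$)
$Q{\left(z \right)} = - 3 z$
$\left(20 - \left(109 - 37\right) \left(Q{\left(9 \right)} + 110\right)\right) - m = \left(20 - \left(109 - 37\right) \left(\left(-3\right) 9 + 110\right)\right) - - \frac{119}{4} = \left(20 - 72 \left(-27 + 110\right)\right) + \frac{119}{4} = \left(20 - 72 \cdot 83\right) + \frac{119}{4} = \left(20 - 5976\right) + \frac{119}{4} = -5956 + \frac{119}{4} = - \frac{23705}{4}$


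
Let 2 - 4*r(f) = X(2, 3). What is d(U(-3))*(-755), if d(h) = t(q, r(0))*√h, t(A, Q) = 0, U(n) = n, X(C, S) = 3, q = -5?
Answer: 0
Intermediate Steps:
r(f) = -¼ (r(f) = ½ - ¼*3 = ½ - ¾ = -¼)
d(h) = 0 (d(h) = 0*√h = 0)
d(U(-3))*(-755) = 0*(-755) = 0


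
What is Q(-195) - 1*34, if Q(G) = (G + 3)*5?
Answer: -994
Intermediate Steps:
Q(G) = 15 + 5*G (Q(G) = (3 + G)*5 = 15 + 5*G)
Q(-195) - 1*34 = (15 + 5*(-195)) - 1*34 = (15 - 975) - 34 = -960 - 34 = -994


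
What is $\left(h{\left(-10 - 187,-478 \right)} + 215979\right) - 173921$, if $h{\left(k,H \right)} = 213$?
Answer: $42271$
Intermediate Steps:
$\left(h{\left(-10 - 187,-478 \right)} + 215979\right) - 173921 = \left(213 + 215979\right) - 173921 = 216192 - 173921 = 42271$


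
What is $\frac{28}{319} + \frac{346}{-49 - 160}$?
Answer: $- \frac{9502}{6061} \approx -1.5677$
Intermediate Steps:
$\frac{28}{319} + \frac{346}{-49 - 160} = 28 \cdot \frac{1}{319} + \frac{346}{-49 - 160} = \frac{28}{319} + \frac{346}{-209} = \frac{28}{319} + 346 \left(- \frac{1}{209}\right) = \frac{28}{319} - \frac{346}{209} = - \frac{9502}{6061}$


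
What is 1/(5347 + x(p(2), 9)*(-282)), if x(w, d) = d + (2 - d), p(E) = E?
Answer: 1/4783 ≈ 0.00020907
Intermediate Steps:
x(w, d) = 2
1/(5347 + x(p(2), 9)*(-282)) = 1/(5347 + 2*(-282)) = 1/(5347 - 564) = 1/4783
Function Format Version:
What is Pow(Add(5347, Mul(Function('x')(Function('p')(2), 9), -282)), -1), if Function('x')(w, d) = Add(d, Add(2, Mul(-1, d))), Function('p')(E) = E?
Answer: Rational(1, 4783) ≈ 0.00020907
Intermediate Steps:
Function('x')(w, d) = 2
Pow(Add(5347, Mul(Function('x')(Function('p')(2), 9), -282)), -1) = Pow(Add(5347, Mul(2, -282)), -1) = Pow(Add(5347, -564), -1) = Pow(4783, -1) = Rational(1, 4783)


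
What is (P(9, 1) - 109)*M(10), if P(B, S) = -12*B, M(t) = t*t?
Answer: -21700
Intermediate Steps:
M(t) = t²
(P(9, 1) - 109)*M(10) = (-12*9 - 109)*10² = (-108 - 109)*100 = -217*100 = -21700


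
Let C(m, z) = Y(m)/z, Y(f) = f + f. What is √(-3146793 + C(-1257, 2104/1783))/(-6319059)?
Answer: -I*√96803504869/1107941678 ≈ -0.00028082*I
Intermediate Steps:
Y(f) = 2*f
C(m, z) = 2*m/z (C(m, z) = (2*m)/z = 2*m/z)
√(-3146793 + C(-1257, 2104/1783))/(-6319059) = √(-3146793 + 2*(-1257)/(2104/1783))/(-6319059) = √(-3146793 + 2*(-1257)/(2104*(1/1783)))*(-1/6319059) = √(-3146793 + 2*(-1257)/(2104/1783))*(-1/6319059) = √(-3146793 + 2*(-1257)*(1783/2104))*(-1/6319059) = √(-3146793 - 2241231/1052)*(-1/6319059) = √(-3312667467/1052)*(-1/6319059) = (3*I*√96803504869/526)*(-1/6319059) = -I*√96803504869/1107941678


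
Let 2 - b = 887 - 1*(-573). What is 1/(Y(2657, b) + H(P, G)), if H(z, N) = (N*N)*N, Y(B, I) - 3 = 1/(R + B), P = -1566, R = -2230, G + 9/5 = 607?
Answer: 53375/11831359533202 ≈ 4.5113e-9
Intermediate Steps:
G = 3026/5 (G = -9/5 + 607 = 3026/5 ≈ 605.20)
b = -1458 (b = 2 - (887 - 1*(-573)) = 2 - (887 + 573) = 2 - 1*1460 = 2 - 1460 = -1458)
Y(B, I) = 3 + 1/(-2230 + B)
H(z, N) = N**3 (H(z, N) = N**2*N = N**3)
1/(Y(2657, b) + H(P, G)) = 1/((-6689 + 3*2657)/(-2230 + 2657) + (3026/5)**3) = 1/((-6689 + 7971)/427 + 27708101576/125) = 1/((1/427)*1282 + 27708101576/125) = 1/(1282/427 + 27708101576/125) = 1/(11831359533202/53375) = 53375/11831359533202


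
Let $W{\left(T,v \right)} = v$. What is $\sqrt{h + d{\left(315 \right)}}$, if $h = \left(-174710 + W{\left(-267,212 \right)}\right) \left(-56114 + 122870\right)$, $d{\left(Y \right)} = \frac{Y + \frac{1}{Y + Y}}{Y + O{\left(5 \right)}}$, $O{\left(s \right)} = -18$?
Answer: $\frac{i \sqrt{41610637354196190}}{1890} \approx 1.0793 \cdot 10^{5} i$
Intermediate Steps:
$d{\left(Y \right)} = \frac{Y + \frac{1}{2 Y}}{-18 + Y}$ ($d{\left(Y \right)} = \frac{Y + \frac{1}{Y + Y}}{Y - 18} = \frac{Y + \frac{1}{2 Y}}{-18 + Y}$)
$h = -11648788488$ ($h = \left(-174710 + 212\right) \left(-56114 + 122870\right) = \left(-174498\right) 66756 = -11648788488$)
$\sqrt{h + d{\left(315 \right)}} = \sqrt{-11648788488 + \frac{\frac{1}{2} + 315^{2}}{315 \left(-18 + 315\right)}} = \sqrt{-11648788488 + \frac{\frac{1}{2} + 99225}{315 \cdot 297}} = \sqrt{-11648788488 + \frac{1}{315} \cdot \frac{1}{297} \cdot \frac{198451}{2}} = \sqrt{-11648788488 + \frac{18041}{17010}} = \sqrt{- \frac{198145892162839}{17010}} = \frac{i \sqrt{41610637354196190}}{1890}$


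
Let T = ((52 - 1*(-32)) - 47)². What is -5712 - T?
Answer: -7081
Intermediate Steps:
T = 1369 (T = ((52 + 32) - 47)² = (84 - 47)² = 37² = 1369)
-5712 - T = -5712 - 1*1369 = -5712 - 1369 = -7081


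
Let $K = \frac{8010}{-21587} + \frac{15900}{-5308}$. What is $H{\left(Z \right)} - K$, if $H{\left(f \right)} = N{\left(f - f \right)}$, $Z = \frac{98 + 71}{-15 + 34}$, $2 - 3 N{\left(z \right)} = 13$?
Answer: $- \frac{25792654}{85937847} \approx -0.30013$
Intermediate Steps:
$N{\left(z \right)} = - \frac{11}{3}$ ($N{\left(z \right)} = \frac{2}{3} - \frac{13}{3} = - \frac{11}{3}$)
$Z = \frac{169}{19} \approx 8.8947$
$H{\left(f \right)} = - \frac{11}{3}$
$K = - \frac{96437595}{28645949}$ ($K = 8010 \left(- \frac{1}{21587}\right) + 15900 \left(- \frac{1}{5308}\right) = - \frac{8010}{21587} - \frac{3975}{1327} = - \frac{96437595}{28645949} \approx -3.3665$)
$H{\left(Z \right)} - K = - \frac{11}{3} - - \frac{96437595}{28645949} = - \frac{11}{3} + \frac{96437595}{28645949} = - \frac{25792654}{85937847}$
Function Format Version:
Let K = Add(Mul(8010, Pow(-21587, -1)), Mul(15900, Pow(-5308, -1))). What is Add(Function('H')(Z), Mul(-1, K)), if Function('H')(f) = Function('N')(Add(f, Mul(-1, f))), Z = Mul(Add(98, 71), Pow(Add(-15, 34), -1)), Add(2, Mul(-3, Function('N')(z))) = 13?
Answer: Rational(-25792654, 85937847) ≈ -0.30013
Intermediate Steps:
Function('N')(z) = Rational(-11, 3) (Function('N')(z) = Add(Rational(2, 3), Mul(Rational(-1, 3), 13)) = Add(Rational(2, 3), Rational(-13, 3)) = Rational(-11, 3))
Z = Rational(169, 19) (Z = Mul(169, Pow(19, -1)) = Mul(169, Rational(1, 19)) = Rational(169, 19) ≈ 8.8947)
Function('H')(f) = Rational(-11, 3)
K = Rational(-96437595, 28645949) (K = Add(Mul(8010, Rational(-1, 21587)), Mul(15900, Rational(-1, 5308))) = Add(Rational(-8010, 21587), Rational(-3975, 1327)) = Rational(-96437595, 28645949) ≈ -3.3665)
Add(Function('H')(Z), Mul(-1, K)) = Add(Rational(-11, 3), Mul(-1, Rational(-96437595, 28645949))) = Add(Rational(-11, 3), Rational(96437595, 28645949)) = Rational(-25792654, 85937847)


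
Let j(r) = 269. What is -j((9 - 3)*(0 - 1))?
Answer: -269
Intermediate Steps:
-j((9 - 3)*(0 - 1)) = -1*269 = -269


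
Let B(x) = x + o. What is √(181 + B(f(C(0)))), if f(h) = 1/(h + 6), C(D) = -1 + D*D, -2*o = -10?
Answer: 7*√95/5 ≈ 13.646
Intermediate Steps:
o = 5 (o = -½*(-10) = 5)
C(D) = -1 + D²
f(h) = 1/(6 + h)
B(x) = 5 + x (B(x) = x + 5 = 5 + x)
√(181 + B(f(C(0)))) = √(181 + (5 + 1/(6 + (-1 + 0²)))) = √(181 + (5 + 1/(6 + (-1 + 0)))) = √(181 + (5 + 1/(6 - 1))) = √(181 + (5 + 1/5)) = √(181 + (5 + ⅕)) = √(181 + 26/5) = √(931/5) = 7*√95/5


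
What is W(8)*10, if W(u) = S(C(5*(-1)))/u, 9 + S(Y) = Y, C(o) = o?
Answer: -35/2 ≈ -17.500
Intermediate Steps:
S(Y) = -9 + Y
W(u) = -14/u (W(u) = (-9 + 5*(-1))/u = (-9 - 5)/u = -14/u)
W(8)*10 = -14/8*10 = -14*⅛*10 = -7/4*10 = -35/2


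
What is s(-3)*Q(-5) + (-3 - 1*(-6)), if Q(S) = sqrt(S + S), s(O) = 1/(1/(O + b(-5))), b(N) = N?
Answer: 3 - 8*I*sqrt(10) ≈ 3.0 - 25.298*I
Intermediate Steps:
s(O) = -5 + O (s(O) = 1/(1/(O - 5)) = 1/(1/(-5 + O)) = -5 + O)
Q(S) = sqrt(2)*sqrt(S) (Q(S) = sqrt(2*S) = sqrt(2)*sqrt(S))
s(-3)*Q(-5) + (-3 - 1*(-6)) = (-5 - 3)*(sqrt(2)*sqrt(-5)) + (-3 - 1*(-6)) = -8*sqrt(2)*I*sqrt(5) + (-3 + 6) = -8*I*sqrt(10) + 3 = 3 - 8*I*sqrt(10)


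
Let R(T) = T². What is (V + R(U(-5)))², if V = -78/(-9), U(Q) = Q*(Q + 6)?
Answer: 10201/9 ≈ 1133.4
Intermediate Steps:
U(Q) = Q*(6 + Q)
V = 26/3 (V = -78*(-⅑) = 26/3 ≈ 8.6667)
(V + R(U(-5)))² = (26/3 + (-5*(6 - 5))²)² = (26/3 + (-5*1)²)² = (26/3 + (-5)²)² = (26/3 + 25)² = (101/3)² = 10201/9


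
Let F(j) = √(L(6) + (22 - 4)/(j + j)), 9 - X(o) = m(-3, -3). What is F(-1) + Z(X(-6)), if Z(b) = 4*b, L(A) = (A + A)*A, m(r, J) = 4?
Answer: 20 + 3*√7 ≈ 27.937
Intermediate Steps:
X(o) = 5 (X(o) = 9 - 1*4 = 9 - 4 = 5)
L(A) = 2*A² (L(A) = (2*A)*A = 2*A²)
F(j) = √(72 + 9/j) (F(j) = √(2*6² + (22 - 4)/(j + j)) = √(2*36 + 18/((2*j))) = √(72 + 18*(1/(2*j))) = √(72 + 9/j))
F(-1) + Z(X(-6)) = 3*√(8 + 1/(-1)) + 4*5 = 3*√(8 - 1) + 20 = 3*√7 + 20 = 20 + 3*√7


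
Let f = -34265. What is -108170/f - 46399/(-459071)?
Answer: 10249514361/3146013563 ≈ 3.2579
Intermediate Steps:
-108170/f - 46399/(-459071) = -108170/(-34265) - 46399/(-459071) = -108170*(-1/34265) - 46399*(-1/459071) = 21634/6853 + 46399/459071 = 10249514361/3146013563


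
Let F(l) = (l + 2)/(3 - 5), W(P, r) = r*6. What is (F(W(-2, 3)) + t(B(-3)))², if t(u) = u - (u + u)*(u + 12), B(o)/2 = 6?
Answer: 329476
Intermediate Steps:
W(P, r) = 6*r
B(o) = 12 (B(o) = 2*6 = 12)
F(l) = -1 - l/2 (F(l) = (2 + l)/(-2) = (2 + l)*(-½) = -1 - l/2)
t(u) = u - 2*u*(12 + u)
(F(W(-2, 3)) + t(B(-3)))² = ((-1 - 3*3) - 1*12*(23 + 2*12))² = ((-1 - ½*18) - 1*12*(23 + 24))² = ((-1 - 9) - 1*12*47)² = (-10 - 564)² = (-574)² = 329476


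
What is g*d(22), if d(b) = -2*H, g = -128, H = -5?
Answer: -1280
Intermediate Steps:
d(b) = 10 (d(b) = -2*(-5) = 10)
g*d(22) = -128*10 = -1280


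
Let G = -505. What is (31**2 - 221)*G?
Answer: -373700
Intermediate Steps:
(31**2 - 221)*G = (31**2 - 221)*(-505) = (961 - 221)*(-505) = 740*(-505) = -373700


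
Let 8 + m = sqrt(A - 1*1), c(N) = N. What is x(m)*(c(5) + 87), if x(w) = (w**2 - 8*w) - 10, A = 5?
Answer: 6808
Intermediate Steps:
m = -6 (m = -8 + sqrt(5 - 1*1) = -8 + sqrt(5 - 1) = -8 + sqrt(4) = -8 + 2 = -6)
x(w) = -10 + w**2 - 8*w
x(m)*(c(5) + 87) = (-10 + (-6)**2 - 8*(-6))*(5 + 87) = (-10 + 36 + 48)*92 = 74*92 = 6808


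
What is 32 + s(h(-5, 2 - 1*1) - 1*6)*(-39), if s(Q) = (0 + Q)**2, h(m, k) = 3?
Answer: -319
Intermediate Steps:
s(Q) = Q**2
32 + s(h(-5, 2 - 1*1) - 1*6)*(-39) = 32 + (3 - 1*6)**2*(-39) = 32 + (3 - 6)**2*(-39) = 32 + (-3)**2*(-39) = 32 + 9*(-39) = 32 - 351 = -319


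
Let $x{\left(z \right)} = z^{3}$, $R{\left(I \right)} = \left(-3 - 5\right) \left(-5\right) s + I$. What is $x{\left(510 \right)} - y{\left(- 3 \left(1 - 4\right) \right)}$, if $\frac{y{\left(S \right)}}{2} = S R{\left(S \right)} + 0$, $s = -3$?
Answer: $132652998$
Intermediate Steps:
$R{\left(I \right)} = -120 + I$ ($R{\left(I \right)} = \left(-3 - 5\right) \left(-5\right) \left(-3\right) + I = \left(-8\right) \left(-5\right) \left(-3\right) + I = 40 \left(-3\right) + I = -120 + I$)
$y{\left(S \right)} = 2 S \left(-120 + S\right)$ ($y{\left(S \right)} = 2 \left(S \left(-120 + S\right) + 0\right) = 2 S \left(-120 + S\right)$)
$x{\left(510 \right)} - y{\left(- 3 \left(1 - 4\right) \right)} = 510^{3} - 2 \left(- 3 \left(1 - 4\right)\right) \left(-120 - 3 \left(1 - 4\right)\right) = 132651000 - 2 \left(\left(-3\right) \left(-3\right)\right) \left(-120 - -9\right) = 132651000 - 2 \cdot 9 \left(-120 + 9\right) = 132651000 - 2 \cdot 9 \left(-111\right) = 132651000 - -1998 = 132651000 + 1998 = 132652998$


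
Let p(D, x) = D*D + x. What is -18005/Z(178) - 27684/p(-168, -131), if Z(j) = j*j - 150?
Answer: -1378801721/885884662 ≈ -1.5564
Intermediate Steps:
p(D, x) = x + D**2 (p(D, x) = D**2 + x = x + D**2)
Z(j) = -150 + j**2 (Z(j) = j**2 - 150 = -150 + j**2)
-18005/Z(178) - 27684/p(-168, -131) = -18005/(-150 + 178**2) - 27684/(-131 + (-168)**2) = -18005/(-150 + 31684) - 27684/(-131 + 28224) = -18005/31534 - 27684/28093 = -1378801721/885884662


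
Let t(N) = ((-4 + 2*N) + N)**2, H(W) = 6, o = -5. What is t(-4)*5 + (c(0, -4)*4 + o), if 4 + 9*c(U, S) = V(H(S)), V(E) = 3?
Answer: 11471/9 ≈ 1274.6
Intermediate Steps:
c(U, S) = -1/9 (c(U, S) = -4/9 + (1/9)*3 = -4/9 + 1/3 = -1/9)
t(N) = (-4 + 3*N)**2
t(-4)*5 + (c(0, -4)*4 + o) = (-4 + 3*(-4))**2*5 + (-1/9*4 - 5) = (-4 - 12)**2*5 + (-4/9 - 5) = (-16)**2*5 - 49/9 = 256*5 - 49/9 = 1280 - 49/9 = 11471/9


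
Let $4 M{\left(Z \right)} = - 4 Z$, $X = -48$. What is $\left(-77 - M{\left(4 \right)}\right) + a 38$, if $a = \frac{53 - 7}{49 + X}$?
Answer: $1675$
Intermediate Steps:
$M{\left(Z \right)} = - Z$ ($M{\left(Z \right)} = \frac{\left(-4\right) Z}{4} = - Z$)
$a = 46$ ($a = \frac{53 - 7}{49 - 48} = \frac{46}{1} = 46 \cdot 1 = 46$)
$\left(-77 - M{\left(4 \right)}\right) + a 38 = \left(-77 - \left(-1\right) 4\right) + 46 \cdot 38 = \left(-77 - -4\right) + 1748 = \left(-77 + 4\right) + 1748 = -73 + 1748 = 1675$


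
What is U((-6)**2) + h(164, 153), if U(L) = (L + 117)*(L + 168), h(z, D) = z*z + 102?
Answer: 58210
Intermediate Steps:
h(z, D) = 102 + z**2 (h(z, D) = z**2 + 102 = 102 + z**2)
U(L) = (117 + L)*(168 + L)
U((-6)**2) + h(164, 153) = (19656 + ((-6)**2)**2 + 285*(-6)**2) + (102 + 164**2) = (19656 + 36**2 + 285*36) + (102 + 26896) = (19656 + 1296 + 10260) + 26998 = 31212 + 26998 = 58210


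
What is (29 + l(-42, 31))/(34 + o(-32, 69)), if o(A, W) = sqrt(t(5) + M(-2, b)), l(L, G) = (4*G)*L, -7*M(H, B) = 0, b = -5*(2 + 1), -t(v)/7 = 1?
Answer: -176086/1163 + 5179*I*sqrt(7)/1163 ≈ -151.41 + 11.782*I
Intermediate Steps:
t(v) = -7 (t(v) = -7*1 = -7)
b = -15 (b = -5*3 = -15)
M(H, B) = 0 (M(H, B) = -1/7*0 = 0)
l(L, G) = 4*G*L
o(A, W) = I*sqrt(7) (o(A, W) = sqrt(-7 + 0) = sqrt(-7) = I*sqrt(7))
(29 + l(-42, 31))/(34 + o(-32, 69)) = (29 + 4*31*(-42))/(34 + I*sqrt(7)) = (29 - 5208)/(34 + I*sqrt(7)) = -5179/(34 + I*sqrt(7))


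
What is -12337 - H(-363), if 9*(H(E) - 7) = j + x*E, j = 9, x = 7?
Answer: -36188/3 ≈ -12063.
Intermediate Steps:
H(E) = 8 + 7*E/9 (H(E) = 7 + (9 + 7*E)/9 = 7 + (1 + 7*E/9) = 8 + 7*E/9)
-12337 - H(-363) = -12337 - (8 + (7/9)*(-363)) = -12337 - (8 - 847/3) = -12337 - 1*(-823/3) = -12337 + 823/3 = -36188/3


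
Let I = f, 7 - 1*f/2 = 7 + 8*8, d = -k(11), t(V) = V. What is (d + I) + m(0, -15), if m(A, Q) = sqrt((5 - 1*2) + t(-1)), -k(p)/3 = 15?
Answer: -83 + sqrt(2) ≈ -81.586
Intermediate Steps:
k(p) = -45 (k(p) = -3*15 = -45)
d = 45 (d = -1*(-45) = 45)
m(A, Q) = sqrt(2) (m(A, Q) = sqrt((5 - 1*2) - 1) = sqrt((5 - 2) - 1) = sqrt(3 - 1) = sqrt(2))
f = -128 (f = 14 - 2*(7 + 8*8) = 14 - 2*(7 + 64) = 14 - 2*71 = 14 - 142 = -128)
I = -128
(d + I) + m(0, -15) = (45 - 128) + sqrt(2) = -83 + sqrt(2)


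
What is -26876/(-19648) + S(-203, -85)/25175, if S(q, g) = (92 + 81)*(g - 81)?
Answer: 28088009/123659600 ≈ 0.22714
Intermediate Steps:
S(q, g) = -14013 + 173*g (S(q, g) = 173*(-81 + g) = -14013 + 173*g)
-26876/(-19648) + S(-203, -85)/25175 = -26876/(-19648) + (-14013 + 173*(-85))/25175 = -26876*(-1/19648) + (-14013 - 14705)*(1/25175) = 6719/4912 - 28718*1/25175 = 6719/4912 - 28718/25175 = 28088009/123659600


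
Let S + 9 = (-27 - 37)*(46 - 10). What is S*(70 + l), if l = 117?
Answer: -432531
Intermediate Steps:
S = -2313 (S = -9 + (-27 - 37)*(46 - 10) = -9 - 64*36 = -9 - 2304 = -2313)
S*(70 + l) = -2313*(70 + 117) = -2313*187 = -432531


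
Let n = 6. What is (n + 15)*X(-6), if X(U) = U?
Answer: -126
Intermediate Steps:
(n + 15)*X(-6) = (6 + 15)*(-6) = 21*(-6) = -126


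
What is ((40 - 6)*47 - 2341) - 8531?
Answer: -9274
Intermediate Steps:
((40 - 6)*47 - 2341) - 8531 = (34*47 - 2341) - 8531 = (1598 - 2341) - 8531 = -743 - 8531 = -9274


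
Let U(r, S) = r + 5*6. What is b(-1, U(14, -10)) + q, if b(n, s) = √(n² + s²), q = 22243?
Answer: 22243 + √1937 ≈ 22287.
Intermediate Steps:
U(r, S) = 30 + r (U(r, S) = r + 30 = 30 + r)
b(-1, U(14, -10)) + q = √((-1)² + (30 + 14)²) + 22243 = √(1 + 44²) + 22243 = √(1 + 1936) + 22243 = √1937 + 22243 = 22243 + √1937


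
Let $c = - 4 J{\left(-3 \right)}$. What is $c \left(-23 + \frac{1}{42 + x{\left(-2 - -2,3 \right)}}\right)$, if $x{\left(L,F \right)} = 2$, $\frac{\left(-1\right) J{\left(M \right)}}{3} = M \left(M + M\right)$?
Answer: $- \frac{54594}{11} \approx -4963.1$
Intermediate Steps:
$J{\left(M \right)} = - 6 M^{2}$ ($J{\left(M \right)} = - 3 M \left(M + M\right) = - 3 M 2 M = - 3 \cdot 2 M^{2} = - 6 M^{2}$)
$c = 216$ ($c = - 4 \left(- 6 \left(-3\right)^{2}\right) = - 4 \left(\left(-6\right) 9\right) = \left(-4\right) \left(-54\right) = 216$)
$c \left(-23 + \frac{1}{42 + x{\left(-2 - -2,3 \right)}}\right) = 216 \left(-23 + \frac{1}{42 + 2}\right) = 216 \left(-23 + \frac{1}{44}\right) = 216 \left(- \frac{1011}{44}\right) = - \frac{54594}{11}$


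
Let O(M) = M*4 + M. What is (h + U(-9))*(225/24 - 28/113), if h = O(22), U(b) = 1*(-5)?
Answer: 866355/904 ≈ 958.36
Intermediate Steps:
O(M) = 5*M (O(M) = 4*M + M = 5*M)
U(b) = -5
h = 110 (h = 5*22 = 110)
(h + U(-9))*(225/24 - 28/113) = (110 - 5)*(225/24 - 28/113) = 105*(225*(1/24) - 28*1/113) = 105*(75/8 - 28/113) = 105*(8251/904) = 866355/904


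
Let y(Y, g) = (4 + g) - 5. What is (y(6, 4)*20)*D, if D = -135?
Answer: -8100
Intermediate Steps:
y(Y, g) = -1 + g
(y(6, 4)*20)*D = ((-1 + 4)*20)*(-135) = (3*20)*(-135) = 60*(-135) = -8100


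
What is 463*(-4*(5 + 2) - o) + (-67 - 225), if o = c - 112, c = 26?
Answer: 26562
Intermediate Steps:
o = -86 (o = 26 - 112 = -86)
463*(-4*(5 + 2) - o) + (-67 - 225) = 463*(-4*(5 + 2) - 1*(-86)) + (-67 - 225) = 463*(-4*7 + 86) - 292 = 463*(-28 + 86) - 292 = 463*58 - 292 = 26854 - 292 = 26562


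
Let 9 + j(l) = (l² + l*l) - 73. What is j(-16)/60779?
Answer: 430/60779 ≈ 0.0070748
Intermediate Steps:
j(l) = -82 + 2*l² (j(l) = -9 + ((l² + l*l) - 73) = -9 + ((l² + l²) - 73) = -9 + (2*l² - 73) = -9 + (-73 + 2*l²) = -82 + 2*l²)
j(-16)/60779 = (-82 + 2*(-16)²)/60779 = (-82 + 2*256)*(1/60779) = (-82 + 512)*(1/60779) = 430*(1/60779) = 430/60779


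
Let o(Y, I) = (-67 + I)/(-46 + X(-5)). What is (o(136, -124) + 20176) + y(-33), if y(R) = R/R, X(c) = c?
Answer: 1029218/51 ≈ 20181.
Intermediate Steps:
y(R) = 1
o(Y, I) = 67/51 - I/51 (o(Y, I) = (-67 + I)/(-46 - 5) = (-67 + I)/(-51) = (-67 + I)*(-1/51) = 67/51 - I/51)
(o(136, -124) + 20176) + y(-33) = ((67/51 - 1/51*(-124)) + 20176) + 1 = ((67/51 + 124/51) + 20176) + 1 = (191/51 + 20176) + 1 = 1029167/51 + 1 = 1029218/51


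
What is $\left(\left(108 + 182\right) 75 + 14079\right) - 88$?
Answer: $35741$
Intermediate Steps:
$\left(\left(108 + 182\right) 75 + 14079\right) - 88 = \left(290 \cdot 75 + 14079\right) - 88 = \left(21750 + 14079\right) - 88 = 35829 - 88 = 35741$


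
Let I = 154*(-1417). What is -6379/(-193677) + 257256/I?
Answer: -2201479895/1921082163 ≈ -1.1460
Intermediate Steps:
I = -218218
-6379/(-193677) + 257256/I = -6379/(-193677) + 257256/(-218218) = -6379*(-1/193677) + 257256*(-1/218218) = 6379/193677 - 128628/109109 = -2201479895/1921082163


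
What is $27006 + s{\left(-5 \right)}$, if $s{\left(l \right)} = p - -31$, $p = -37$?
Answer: $27000$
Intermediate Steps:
$s{\left(l \right)} = -6$ ($s{\left(l \right)} = -37 - -31 = -37 + 31 = -6$)
$27006 + s{\left(-5 \right)} = 27006 - 6 = 27000$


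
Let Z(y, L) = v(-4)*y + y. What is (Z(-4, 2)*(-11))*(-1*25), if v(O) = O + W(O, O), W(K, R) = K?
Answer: 7700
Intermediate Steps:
v(O) = 2*O (v(O) = O + O = 2*O)
Z(y, L) = -7*y (Z(y, L) = (2*(-4))*y + y = -8*y + y = -7*y)
(Z(-4, 2)*(-11))*(-1*25) = (-7*(-4)*(-11))*(-1*25) = (28*(-11))*(-25) = -308*(-25) = 7700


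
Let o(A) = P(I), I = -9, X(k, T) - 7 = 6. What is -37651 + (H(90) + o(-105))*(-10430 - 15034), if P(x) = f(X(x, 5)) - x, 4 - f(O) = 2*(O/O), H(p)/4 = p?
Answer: -9484795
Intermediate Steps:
X(k, T) = 13 (X(k, T) = 7 + 6 = 13)
H(p) = 4*p
f(O) = 2 (f(O) = 4 - 2*O/O = 4 - 2 = 2)
P(x) = 2 - x
o(A) = 11 (o(A) = 2 - 1*(-9) = 2 + 9 = 11)
-37651 + (H(90) + o(-105))*(-10430 - 15034) = -37651 + (4*90 + 11)*(-10430 - 15034) = -37651 + (360 + 11)*(-25464) = -37651 + 371*(-25464) = -37651 - 9447144 = -9484795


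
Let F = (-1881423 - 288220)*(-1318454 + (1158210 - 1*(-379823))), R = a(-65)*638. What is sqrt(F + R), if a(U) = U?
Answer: I*sqrt(476408081767) ≈ 6.9022e+5*I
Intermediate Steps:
R = -41470 (R = -65*638 = -41470)
F = -476408040297 (F = -2169643*(-1318454 + (1158210 + 379823)) = -2169643*(-1318454 + 1538033) = -2169643*219579 = -476408040297)
sqrt(F + R) = sqrt(-476408040297 - 41470) = sqrt(-476408081767) = I*sqrt(476408081767)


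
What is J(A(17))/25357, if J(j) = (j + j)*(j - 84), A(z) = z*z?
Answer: 118490/25357 ≈ 4.6729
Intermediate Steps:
A(z) = z²
J(j) = 2*j*(-84 + j) (J(j) = (2*j)*(-84 + j) = 2*j*(-84 + j))
J(A(17))/25357 = (2*17²*(-84 + 17²))/25357 = (2*289*(-84 + 289))*(1/25357) = (2*289*205)*(1/25357) = 118490*(1/25357) = 118490/25357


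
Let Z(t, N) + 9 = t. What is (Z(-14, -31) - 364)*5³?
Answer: -48375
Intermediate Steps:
Z(t, N) = -9 + t
(Z(-14, -31) - 364)*5³ = ((-9 - 14) - 364)*5³ = (-23 - 364)*125 = -387*125 = -48375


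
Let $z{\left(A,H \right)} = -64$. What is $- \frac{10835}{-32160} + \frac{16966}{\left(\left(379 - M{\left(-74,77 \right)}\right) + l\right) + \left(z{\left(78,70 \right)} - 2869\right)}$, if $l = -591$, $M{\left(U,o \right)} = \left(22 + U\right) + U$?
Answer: $- \frac{102583139}{19418208} \approx -5.2828$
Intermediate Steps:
$M{\left(U,o \right)} = 22 + 2 U$
$- \frac{10835}{-32160} + \frac{16966}{\left(\left(379 - M{\left(-74,77 \right)}\right) + l\right) + \left(z{\left(78,70 \right)} - 2869\right)} = - \frac{10835}{-32160} + \frac{16966}{\left(\left(379 - \left(22 + 2 \left(-74\right)\right)\right) - 591\right) - 2933} = \left(-10835\right) \left(- \frac{1}{32160}\right) + \frac{16966}{\left(\left(379 - \left(22 - 148\right)\right) - 591\right) - 2933} = \frac{2167}{6432} + \frac{16966}{\left(\left(379 - -126\right) - 591\right) - 2933} = \frac{2167}{6432} + \frac{16966}{\left(\left(379 + 126\right) - 591\right) - 2933} = \frac{2167}{6432} + \frac{16966}{\left(505 - 591\right) - 2933} = \frac{2167}{6432} + \frac{16966}{-86 - 2933} = \frac{2167}{6432} + \frac{16966}{-3019} = \frac{2167}{6432} + 16966 \left(- \frac{1}{3019}\right) = \frac{2167}{6432} - \frac{16966}{3019} = - \frac{102583139}{19418208}$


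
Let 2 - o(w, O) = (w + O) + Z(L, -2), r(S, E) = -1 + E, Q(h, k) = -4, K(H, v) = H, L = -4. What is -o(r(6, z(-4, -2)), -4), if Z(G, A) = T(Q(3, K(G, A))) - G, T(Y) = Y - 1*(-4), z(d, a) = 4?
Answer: 1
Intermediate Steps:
T(Y) = 4 + Y (T(Y) = Y + 4 = 4 + Y)
Z(G, A) = -G (Z(G, A) = (4 - 4) - G = 0 - G = -G)
o(w, O) = -2 - O - w (o(w, O) = 2 - ((w + O) - 1*(-4)) = 2 - ((O + w) + 4) = 2 - (4 + O + w) = 2 + (-4 - O - w) = -2 - O - w)
-o(r(6, z(-4, -2)), -4) = -(-2 - 1*(-4) - (-1 + 4)) = -(-2 + 4 - 1*3) = -(-2 + 4 - 3) = -1*(-1) = 1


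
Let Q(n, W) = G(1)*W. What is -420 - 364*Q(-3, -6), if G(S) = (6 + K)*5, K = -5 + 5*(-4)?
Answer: -207900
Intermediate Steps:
K = -25 (K = -5 - 20 = -25)
G(S) = -95 (G(S) = (6 - 25)*5 = -19*5 = -95)
Q(n, W) = -95*W
-420 - 364*Q(-3, -6) = -420 - (-34580)*(-6) = -420 - 364*570 = -420 - 207480 = -207900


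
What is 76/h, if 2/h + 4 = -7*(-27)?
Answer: 7030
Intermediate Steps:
h = 2/185 (h = 2/(-4 - 7*(-27)) = 2/(-4 + 189) = 2/185 ≈ 0.010811)
76/h = 76/(2/185) = (185/2)*76 = 7030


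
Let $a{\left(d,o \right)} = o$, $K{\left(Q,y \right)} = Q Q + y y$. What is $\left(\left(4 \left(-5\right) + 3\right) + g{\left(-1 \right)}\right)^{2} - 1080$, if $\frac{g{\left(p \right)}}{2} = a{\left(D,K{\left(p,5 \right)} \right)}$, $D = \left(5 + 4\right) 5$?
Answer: $145$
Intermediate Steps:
$D = 45$ ($D = 9 \cdot 5 = 45$)
$K{\left(Q,y \right)} = Q^{2} + y^{2}$
$g{\left(p \right)} = 50 + 2 p^{2}$ ($g{\left(p \right)} = 2 \left(p^{2} + 5^{2}\right) = 2 \left(p^{2} + 25\right) = 2 \left(25 + p^{2}\right) = 50 + 2 p^{2}$)
$\left(\left(4 \left(-5\right) + 3\right) + g{\left(-1 \right)}\right)^{2} - 1080 = \left(\left(4 \left(-5\right) + 3\right) + \left(50 + 2 \left(-1\right)^{2}\right)\right)^{2} - 1080 = \left(\left(-20 + 3\right) + \left(50 + 2 \cdot 1\right)\right)^{2} - 1080 = \left(-17 + \left(50 + 2\right)\right)^{2} - 1080 = \left(-17 + 52\right)^{2} - 1080 = 35^{2} - 1080 = 1225 - 1080 = 145$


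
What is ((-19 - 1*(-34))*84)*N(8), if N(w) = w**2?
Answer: 80640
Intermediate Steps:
((-19 - 1*(-34))*84)*N(8) = ((-19 - 1*(-34))*84)*8**2 = ((-19 + 34)*84)*64 = (15*84)*64 = 1260*64 = 80640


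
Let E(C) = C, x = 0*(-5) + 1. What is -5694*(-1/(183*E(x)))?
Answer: 1898/61 ≈ 31.115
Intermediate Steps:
x = 1 (x = 0 + 1 = 1)
-5694*(-1/(183*E(x))) = -5694/((-183*1)) = -5694/(-183) = -5694*(-1/183) = 1898/61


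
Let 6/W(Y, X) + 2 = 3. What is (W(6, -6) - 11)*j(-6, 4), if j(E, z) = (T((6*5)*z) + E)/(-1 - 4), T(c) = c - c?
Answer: -6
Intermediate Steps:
W(Y, X) = 6 (W(Y, X) = 6/(-2 + 3) = 6/1 = 6*1 = 6)
T(c) = 0
j(E, z) = -E/5 (j(E, z) = (0 + E)/(-1 - 4) = E/(-5) = E*(-⅕) = -E/5)
(W(6, -6) - 11)*j(-6, 4) = (6 - 11)*(-⅕*(-6)) = -5*6/5 = -6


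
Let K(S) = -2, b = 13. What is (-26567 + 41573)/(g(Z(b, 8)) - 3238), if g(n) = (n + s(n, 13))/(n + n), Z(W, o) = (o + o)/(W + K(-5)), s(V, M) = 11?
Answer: -160064/34493 ≈ -4.6405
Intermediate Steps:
Z(W, o) = 2*o/(-2 + W) (Z(W, o) = (o + o)/(W - 2) = (2*o)/(-2 + W) = 2*o/(-2 + W))
g(n) = (11 + n)/(2*n) (g(n) = (n + 11)/(n + n) = (11 + n)/((2*n)) = (11 + n)*(1/(2*n)) = (11 + n)/(2*n))
(-26567 + 41573)/(g(Z(b, 8)) - 3238) = (-26567 + 41573)/((11 + 2*8/(-2 + 13))/(2*((2*8/(-2 + 13)))) - 3238) = 15006/((11 + 2*8/11)/(2*((2*8/11))) - 3238) = 15006/((11 + 2*8*(1/11))/(2*((2*8*(1/11)))) - 3238) = 15006/((11 + 16/11)/(2*(16/11)) - 3238) = 15006/((1/2)*(11/16)*(137/11) - 3238) = 15006/(137/32 - 3238) = 15006/(-103479/32) = 15006*(-32/103479) = -160064/34493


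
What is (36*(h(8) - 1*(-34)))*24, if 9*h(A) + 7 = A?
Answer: 29472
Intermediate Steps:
h(A) = -7/9 + A/9
(36*(h(8) - 1*(-34)))*24 = (36*((-7/9 + (1/9)*8) - 1*(-34)))*24 = (36*((-7/9 + 8/9) + 34))*24 = (36*(1/9 + 34))*24 = (36*(307/9))*24 = 1228*24 = 29472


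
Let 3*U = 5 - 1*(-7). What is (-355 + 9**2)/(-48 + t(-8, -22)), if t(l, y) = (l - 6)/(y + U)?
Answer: 2466/425 ≈ 5.8024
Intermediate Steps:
U = 4 (U = (5 - 1*(-7))/3 = (5 + 7)/3 = (1/3)*12 = 4)
t(l, y) = (-6 + l)/(4 + y) (t(l, y) = (l - 6)/(y + 4) = (-6 + l)/(4 + y))
(-355 + 9**2)/(-48 + t(-8, -22)) = (-355 + 9**2)/(-48 + (-6 - 8)/(4 - 22)) = (-355 + 81)/(-48 - 14/(-18)) = -274/(-48 - 1/18*(-14)) = -274/(-48 + 7/9) = -274/(-425/9) = -274*(-9/425) = 2466/425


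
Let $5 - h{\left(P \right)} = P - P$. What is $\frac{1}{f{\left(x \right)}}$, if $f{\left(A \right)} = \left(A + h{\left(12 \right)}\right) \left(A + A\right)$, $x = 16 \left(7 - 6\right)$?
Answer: $\frac{1}{672} \approx 0.0014881$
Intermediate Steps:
$h{\left(P \right)} = 5$ ($h{\left(P \right)} = 5 - \left(P - P\right) = 5 - 0 = 5 + 0 = 5$)
$x = 16$ ($x = 16 \cdot 1 = 16$)
$f{\left(A \right)} = 2 A \left(5 + A\right)$ ($f{\left(A \right)} = \left(A + 5\right) \left(A + A\right) = \left(5 + A\right) 2 A = 2 A \left(5 + A\right)$)
$\frac{1}{f{\left(x \right)}} = \frac{1}{2 \cdot 16 \left(5 + 16\right)} = \frac{1}{2 \cdot 16 \cdot 21} = \frac{1}{672}$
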